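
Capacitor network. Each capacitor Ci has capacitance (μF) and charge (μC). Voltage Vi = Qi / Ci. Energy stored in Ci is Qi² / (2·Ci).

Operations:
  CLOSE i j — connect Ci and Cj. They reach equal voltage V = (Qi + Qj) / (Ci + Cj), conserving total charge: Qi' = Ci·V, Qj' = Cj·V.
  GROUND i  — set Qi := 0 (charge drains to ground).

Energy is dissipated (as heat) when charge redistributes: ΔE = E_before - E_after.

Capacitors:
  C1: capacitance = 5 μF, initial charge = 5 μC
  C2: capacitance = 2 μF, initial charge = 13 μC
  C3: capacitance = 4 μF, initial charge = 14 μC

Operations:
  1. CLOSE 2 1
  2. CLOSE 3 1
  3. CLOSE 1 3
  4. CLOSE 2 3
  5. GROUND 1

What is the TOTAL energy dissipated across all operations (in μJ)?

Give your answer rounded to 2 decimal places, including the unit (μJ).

Initial: C1(5μF, Q=5μC, V=1.00V), C2(2μF, Q=13μC, V=6.50V), C3(4μF, Q=14μC, V=3.50V)
Op 1: CLOSE 2-1: Q_total=18.00, C_total=7.00, V=2.57; Q2=5.14, Q1=12.86; dissipated=21.607
Op 2: CLOSE 3-1: Q_total=26.86, C_total=9.00, V=2.98; Q3=11.94, Q1=14.92; dissipated=0.958
Op 3: CLOSE 1-3: Q_total=26.86, C_total=9.00, V=2.98; Q1=14.92, Q3=11.94; dissipated=0.000
Op 4: CLOSE 2-3: Q_total=17.08, C_total=6.00, V=2.85; Q2=5.69, Q3=11.39; dissipated=0.114
Op 5: GROUND 1: Q1=0; energy lost=22.263
Total dissipated: 44.941 μJ

Answer: 44.94 μJ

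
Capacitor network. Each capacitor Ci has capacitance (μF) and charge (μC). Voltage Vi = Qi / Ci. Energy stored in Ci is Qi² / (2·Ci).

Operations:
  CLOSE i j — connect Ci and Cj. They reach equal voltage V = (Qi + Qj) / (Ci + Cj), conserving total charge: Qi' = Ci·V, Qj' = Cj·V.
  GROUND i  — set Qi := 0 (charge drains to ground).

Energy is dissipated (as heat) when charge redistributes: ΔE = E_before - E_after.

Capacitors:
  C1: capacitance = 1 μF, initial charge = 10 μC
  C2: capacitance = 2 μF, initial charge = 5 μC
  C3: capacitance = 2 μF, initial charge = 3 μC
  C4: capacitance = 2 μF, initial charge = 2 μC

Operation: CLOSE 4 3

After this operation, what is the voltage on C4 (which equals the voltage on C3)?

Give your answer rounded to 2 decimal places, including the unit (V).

Answer: 1.25 V

Derivation:
Initial: C1(1μF, Q=10μC, V=10.00V), C2(2μF, Q=5μC, V=2.50V), C3(2μF, Q=3μC, V=1.50V), C4(2μF, Q=2μC, V=1.00V)
Op 1: CLOSE 4-3: Q_total=5.00, C_total=4.00, V=1.25; Q4=2.50, Q3=2.50; dissipated=0.125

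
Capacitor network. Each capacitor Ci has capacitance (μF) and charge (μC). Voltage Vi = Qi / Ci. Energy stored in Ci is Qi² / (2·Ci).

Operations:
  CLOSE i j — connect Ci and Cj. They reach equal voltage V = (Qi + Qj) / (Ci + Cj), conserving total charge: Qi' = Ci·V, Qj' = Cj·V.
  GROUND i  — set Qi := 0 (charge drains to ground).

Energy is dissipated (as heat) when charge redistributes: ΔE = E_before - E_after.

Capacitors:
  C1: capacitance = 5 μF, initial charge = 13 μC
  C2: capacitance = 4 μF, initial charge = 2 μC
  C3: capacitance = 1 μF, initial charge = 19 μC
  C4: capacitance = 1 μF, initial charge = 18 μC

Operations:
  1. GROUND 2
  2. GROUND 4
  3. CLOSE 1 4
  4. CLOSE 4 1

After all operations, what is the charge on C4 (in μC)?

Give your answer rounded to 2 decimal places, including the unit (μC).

Initial: C1(5μF, Q=13μC, V=2.60V), C2(4μF, Q=2μC, V=0.50V), C3(1μF, Q=19μC, V=19.00V), C4(1μF, Q=18μC, V=18.00V)
Op 1: GROUND 2: Q2=0; energy lost=0.500
Op 2: GROUND 4: Q4=0; energy lost=162.000
Op 3: CLOSE 1-4: Q_total=13.00, C_total=6.00, V=2.17; Q1=10.83, Q4=2.17; dissipated=2.817
Op 4: CLOSE 4-1: Q_total=13.00, C_total=6.00, V=2.17; Q4=2.17, Q1=10.83; dissipated=0.000
Final charges: Q1=10.83, Q2=0.00, Q3=19.00, Q4=2.17

Answer: 2.17 μC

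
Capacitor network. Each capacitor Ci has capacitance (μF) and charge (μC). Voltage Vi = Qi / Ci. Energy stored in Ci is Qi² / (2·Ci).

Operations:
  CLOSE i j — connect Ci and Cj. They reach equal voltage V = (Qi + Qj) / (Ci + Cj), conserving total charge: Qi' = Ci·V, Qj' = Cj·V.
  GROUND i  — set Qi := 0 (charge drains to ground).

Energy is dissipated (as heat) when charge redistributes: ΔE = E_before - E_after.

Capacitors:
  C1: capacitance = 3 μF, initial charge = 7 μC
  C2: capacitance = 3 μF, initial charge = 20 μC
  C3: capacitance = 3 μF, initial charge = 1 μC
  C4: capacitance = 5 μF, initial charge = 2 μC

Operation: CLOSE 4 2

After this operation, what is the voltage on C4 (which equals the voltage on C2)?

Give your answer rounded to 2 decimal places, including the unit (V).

Initial: C1(3μF, Q=7μC, V=2.33V), C2(3μF, Q=20μC, V=6.67V), C3(3μF, Q=1μC, V=0.33V), C4(5μF, Q=2μC, V=0.40V)
Op 1: CLOSE 4-2: Q_total=22.00, C_total=8.00, V=2.75; Q4=13.75, Q2=8.25; dissipated=36.817

Answer: 2.75 V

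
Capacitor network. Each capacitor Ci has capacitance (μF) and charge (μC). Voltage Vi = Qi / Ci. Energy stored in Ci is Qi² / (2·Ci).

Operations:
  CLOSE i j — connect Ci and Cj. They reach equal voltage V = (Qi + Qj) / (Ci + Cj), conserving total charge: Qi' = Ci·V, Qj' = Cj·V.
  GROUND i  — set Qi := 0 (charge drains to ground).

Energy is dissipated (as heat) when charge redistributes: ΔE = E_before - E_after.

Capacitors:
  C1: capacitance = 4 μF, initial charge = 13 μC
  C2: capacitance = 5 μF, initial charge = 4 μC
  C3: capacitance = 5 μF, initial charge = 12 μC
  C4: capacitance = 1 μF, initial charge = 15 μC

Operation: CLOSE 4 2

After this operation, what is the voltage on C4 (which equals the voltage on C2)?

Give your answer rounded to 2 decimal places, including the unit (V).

Initial: C1(4μF, Q=13μC, V=3.25V), C2(5μF, Q=4μC, V=0.80V), C3(5μF, Q=12μC, V=2.40V), C4(1μF, Q=15μC, V=15.00V)
Op 1: CLOSE 4-2: Q_total=19.00, C_total=6.00, V=3.17; Q4=3.17, Q2=15.83; dissipated=84.017

Answer: 3.17 V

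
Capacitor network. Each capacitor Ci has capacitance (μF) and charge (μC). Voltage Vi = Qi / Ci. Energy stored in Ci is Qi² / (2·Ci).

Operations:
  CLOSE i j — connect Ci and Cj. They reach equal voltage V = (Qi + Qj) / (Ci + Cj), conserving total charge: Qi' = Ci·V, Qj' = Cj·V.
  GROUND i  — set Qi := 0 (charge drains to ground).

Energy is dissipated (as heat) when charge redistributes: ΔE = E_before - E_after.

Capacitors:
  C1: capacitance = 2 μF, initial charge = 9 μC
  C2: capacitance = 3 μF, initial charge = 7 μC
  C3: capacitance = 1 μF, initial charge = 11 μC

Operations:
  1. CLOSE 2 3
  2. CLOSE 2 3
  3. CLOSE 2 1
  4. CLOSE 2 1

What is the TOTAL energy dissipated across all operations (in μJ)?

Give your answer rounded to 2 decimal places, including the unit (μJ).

Initial: C1(2μF, Q=9μC, V=4.50V), C2(3μF, Q=7μC, V=2.33V), C3(1μF, Q=11μC, V=11.00V)
Op 1: CLOSE 2-3: Q_total=18.00, C_total=4.00, V=4.50; Q2=13.50, Q3=4.50; dissipated=28.167
Op 2: CLOSE 2-3: Q_total=18.00, C_total=4.00, V=4.50; Q2=13.50, Q3=4.50; dissipated=0.000
Op 3: CLOSE 2-1: Q_total=22.50, C_total=5.00, V=4.50; Q2=13.50, Q1=9.00; dissipated=0.000
Op 4: CLOSE 2-1: Q_total=22.50, C_total=5.00, V=4.50; Q2=13.50, Q1=9.00; dissipated=0.000
Total dissipated: 28.167 μJ

Answer: 28.17 μJ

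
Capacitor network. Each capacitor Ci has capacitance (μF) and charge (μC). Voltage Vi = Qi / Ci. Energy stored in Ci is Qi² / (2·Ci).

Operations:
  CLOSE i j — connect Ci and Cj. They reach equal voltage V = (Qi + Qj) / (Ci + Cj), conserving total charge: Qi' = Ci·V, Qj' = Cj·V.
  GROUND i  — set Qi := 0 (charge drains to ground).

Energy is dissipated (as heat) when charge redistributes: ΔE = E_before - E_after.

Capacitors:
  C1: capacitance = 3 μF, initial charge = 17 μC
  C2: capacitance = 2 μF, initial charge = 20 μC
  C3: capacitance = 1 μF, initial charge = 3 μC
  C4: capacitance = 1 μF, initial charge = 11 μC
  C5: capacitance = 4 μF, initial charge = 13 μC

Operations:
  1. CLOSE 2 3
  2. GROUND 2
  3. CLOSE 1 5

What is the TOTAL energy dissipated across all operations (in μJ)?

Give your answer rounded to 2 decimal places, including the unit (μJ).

Answer: 80.12 μJ

Derivation:
Initial: C1(3μF, Q=17μC, V=5.67V), C2(2μF, Q=20μC, V=10.00V), C3(1μF, Q=3μC, V=3.00V), C4(1μF, Q=11μC, V=11.00V), C5(4μF, Q=13μC, V=3.25V)
Op 1: CLOSE 2-3: Q_total=23.00, C_total=3.00, V=7.67; Q2=15.33, Q3=7.67; dissipated=16.333
Op 2: GROUND 2: Q2=0; energy lost=58.778
Op 3: CLOSE 1-5: Q_total=30.00, C_total=7.00, V=4.29; Q1=12.86, Q5=17.14; dissipated=5.006
Total dissipated: 80.117 μJ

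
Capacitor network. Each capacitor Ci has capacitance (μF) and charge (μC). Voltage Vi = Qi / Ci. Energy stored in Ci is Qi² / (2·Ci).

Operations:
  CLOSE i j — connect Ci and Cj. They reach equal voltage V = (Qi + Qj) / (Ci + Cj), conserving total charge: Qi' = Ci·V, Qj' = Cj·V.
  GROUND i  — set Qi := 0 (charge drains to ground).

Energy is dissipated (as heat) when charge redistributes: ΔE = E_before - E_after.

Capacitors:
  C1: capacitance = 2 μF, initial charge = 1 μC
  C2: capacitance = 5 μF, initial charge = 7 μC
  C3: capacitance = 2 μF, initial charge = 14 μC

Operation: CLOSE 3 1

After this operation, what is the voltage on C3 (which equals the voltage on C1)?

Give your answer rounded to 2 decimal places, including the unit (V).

Initial: C1(2μF, Q=1μC, V=0.50V), C2(5μF, Q=7μC, V=1.40V), C3(2μF, Q=14μC, V=7.00V)
Op 1: CLOSE 3-1: Q_total=15.00, C_total=4.00, V=3.75; Q3=7.50, Q1=7.50; dissipated=21.125

Answer: 3.75 V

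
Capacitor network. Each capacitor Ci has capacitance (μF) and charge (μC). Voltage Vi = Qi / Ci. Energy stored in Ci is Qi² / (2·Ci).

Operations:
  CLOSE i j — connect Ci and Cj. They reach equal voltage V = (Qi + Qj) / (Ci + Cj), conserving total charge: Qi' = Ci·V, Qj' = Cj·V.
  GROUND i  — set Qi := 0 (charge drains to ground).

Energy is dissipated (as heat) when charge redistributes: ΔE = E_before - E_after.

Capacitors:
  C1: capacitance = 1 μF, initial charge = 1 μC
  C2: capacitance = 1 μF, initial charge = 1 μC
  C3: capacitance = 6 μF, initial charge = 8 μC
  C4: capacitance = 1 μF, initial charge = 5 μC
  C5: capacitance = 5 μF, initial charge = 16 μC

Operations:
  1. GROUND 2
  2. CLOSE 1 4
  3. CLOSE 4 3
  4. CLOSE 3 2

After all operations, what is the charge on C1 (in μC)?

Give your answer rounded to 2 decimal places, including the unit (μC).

Initial: C1(1μF, Q=1μC, V=1.00V), C2(1μF, Q=1μC, V=1.00V), C3(6μF, Q=8μC, V=1.33V), C4(1μF, Q=5μC, V=5.00V), C5(5μF, Q=16μC, V=3.20V)
Op 1: GROUND 2: Q2=0; energy lost=0.500
Op 2: CLOSE 1-4: Q_total=6.00, C_total=2.00, V=3.00; Q1=3.00, Q4=3.00; dissipated=4.000
Op 3: CLOSE 4-3: Q_total=11.00, C_total=7.00, V=1.57; Q4=1.57, Q3=9.43; dissipated=1.190
Op 4: CLOSE 3-2: Q_total=9.43, C_total=7.00, V=1.35; Q3=8.08, Q2=1.35; dissipated=1.058
Final charges: Q1=3.00, Q2=1.35, Q3=8.08, Q4=1.57, Q5=16.00

Answer: 3.00 μC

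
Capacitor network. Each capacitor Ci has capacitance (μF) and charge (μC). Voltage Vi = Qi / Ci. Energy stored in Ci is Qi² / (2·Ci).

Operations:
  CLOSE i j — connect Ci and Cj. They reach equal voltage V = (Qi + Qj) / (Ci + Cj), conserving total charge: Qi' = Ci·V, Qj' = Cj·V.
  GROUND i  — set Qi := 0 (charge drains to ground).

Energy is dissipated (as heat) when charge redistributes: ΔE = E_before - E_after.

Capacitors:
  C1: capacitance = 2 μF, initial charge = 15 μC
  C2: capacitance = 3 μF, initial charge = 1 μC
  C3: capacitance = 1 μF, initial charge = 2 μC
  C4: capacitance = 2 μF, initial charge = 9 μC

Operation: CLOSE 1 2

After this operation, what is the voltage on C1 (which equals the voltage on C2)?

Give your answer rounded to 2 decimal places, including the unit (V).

Answer: 3.20 V

Derivation:
Initial: C1(2μF, Q=15μC, V=7.50V), C2(3μF, Q=1μC, V=0.33V), C3(1μF, Q=2μC, V=2.00V), C4(2μF, Q=9μC, V=4.50V)
Op 1: CLOSE 1-2: Q_total=16.00, C_total=5.00, V=3.20; Q1=6.40, Q2=9.60; dissipated=30.817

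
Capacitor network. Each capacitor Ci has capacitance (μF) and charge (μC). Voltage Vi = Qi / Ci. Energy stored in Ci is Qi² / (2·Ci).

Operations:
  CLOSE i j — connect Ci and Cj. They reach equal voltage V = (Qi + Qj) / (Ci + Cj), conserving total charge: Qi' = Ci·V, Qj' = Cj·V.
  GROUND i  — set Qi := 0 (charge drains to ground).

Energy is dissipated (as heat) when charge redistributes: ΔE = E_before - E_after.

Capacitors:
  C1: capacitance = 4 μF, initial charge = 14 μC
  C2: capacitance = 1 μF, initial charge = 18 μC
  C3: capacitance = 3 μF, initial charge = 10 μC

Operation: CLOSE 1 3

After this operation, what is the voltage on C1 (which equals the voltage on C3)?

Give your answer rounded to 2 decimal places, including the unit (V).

Initial: C1(4μF, Q=14μC, V=3.50V), C2(1μF, Q=18μC, V=18.00V), C3(3μF, Q=10μC, V=3.33V)
Op 1: CLOSE 1-3: Q_total=24.00, C_total=7.00, V=3.43; Q1=13.71, Q3=10.29; dissipated=0.024

Answer: 3.43 V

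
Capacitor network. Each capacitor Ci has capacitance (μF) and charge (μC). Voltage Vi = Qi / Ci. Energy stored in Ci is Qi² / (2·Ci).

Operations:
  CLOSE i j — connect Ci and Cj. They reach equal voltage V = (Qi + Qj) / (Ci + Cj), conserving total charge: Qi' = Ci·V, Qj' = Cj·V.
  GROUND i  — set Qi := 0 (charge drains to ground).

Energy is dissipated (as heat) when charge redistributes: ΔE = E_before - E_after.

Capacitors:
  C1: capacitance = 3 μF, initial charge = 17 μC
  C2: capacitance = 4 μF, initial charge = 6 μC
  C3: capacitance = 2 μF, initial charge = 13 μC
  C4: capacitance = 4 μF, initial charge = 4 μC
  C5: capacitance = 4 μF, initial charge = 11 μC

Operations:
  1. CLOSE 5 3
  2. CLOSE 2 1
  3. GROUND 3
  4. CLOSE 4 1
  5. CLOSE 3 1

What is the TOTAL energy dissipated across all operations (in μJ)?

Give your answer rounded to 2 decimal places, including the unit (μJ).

Answer: 47.09 μJ

Derivation:
Initial: C1(3μF, Q=17μC, V=5.67V), C2(4μF, Q=6μC, V=1.50V), C3(2μF, Q=13μC, V=6.50V), C4(4μF, Q=4μC, V=1.00V), C5(4μF, Q=11μC, V=2.75V)
Op 1: CLOSE 5-3: Q_total=24.00, C_total=6.00, V=4.00; Q5=16.00, Q3=8.00; dissipated=9.375
Op 2: CLOSE 2-1: Q_total=23.00, C_total=7.00, V=3.29; Q2=13.14, Q1=9.86; dissipated=14.881
Op 3: GROUND 3: Q3=0; energy lost=16.000
Op 4: CLOSE 4-1: Q_total=13.86, C_total=7.00, V=1.98; Q4=7.92, Q1=5.94; dissipated=4.478
Op 5: CLOSE 3-1: Q_total=5.94, C_total=5.00, V=1.19; Q3=2.38, Q1=3.56; dissipated=2.351
Total dissipated: 47.085 μJ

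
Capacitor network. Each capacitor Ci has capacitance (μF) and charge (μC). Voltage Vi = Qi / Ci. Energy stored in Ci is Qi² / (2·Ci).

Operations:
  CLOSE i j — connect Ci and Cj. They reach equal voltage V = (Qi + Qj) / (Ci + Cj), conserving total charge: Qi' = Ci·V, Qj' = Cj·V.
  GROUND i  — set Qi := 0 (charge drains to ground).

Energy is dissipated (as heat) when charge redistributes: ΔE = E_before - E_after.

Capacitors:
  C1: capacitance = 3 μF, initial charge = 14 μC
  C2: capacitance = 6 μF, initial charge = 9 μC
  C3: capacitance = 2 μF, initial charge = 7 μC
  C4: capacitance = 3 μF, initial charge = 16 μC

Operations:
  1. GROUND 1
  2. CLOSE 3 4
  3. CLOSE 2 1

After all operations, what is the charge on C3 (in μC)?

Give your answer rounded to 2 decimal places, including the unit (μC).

Answer: 9.20 μC

Derivation:
Initial: C1(3μF, Q=14μC, V=4.67V), C2(6μF, Q=9μC, V=1.50V), C3(2μF, Q=7μC, V=3.50V), C4(3μF, Q=16μC, V=5.33V)
Op 1: GROUND 1: Q1=0; energy lost=32.667
Op 2: CLOSE 3-4: Q_total=23.00, C_total=5.00, V=4.60; Q3=9.20, Q4=13.80; dissipated=2.017
Op 3: CLOSE 2-1: Q_total=9.00, C_total=9.00, V=1.00; Q2=6.00, Q1=3.00; dissipated=2.250
Final charges: Q1=3.00, Q2=6.00, Q3=9.20, Q4=13.80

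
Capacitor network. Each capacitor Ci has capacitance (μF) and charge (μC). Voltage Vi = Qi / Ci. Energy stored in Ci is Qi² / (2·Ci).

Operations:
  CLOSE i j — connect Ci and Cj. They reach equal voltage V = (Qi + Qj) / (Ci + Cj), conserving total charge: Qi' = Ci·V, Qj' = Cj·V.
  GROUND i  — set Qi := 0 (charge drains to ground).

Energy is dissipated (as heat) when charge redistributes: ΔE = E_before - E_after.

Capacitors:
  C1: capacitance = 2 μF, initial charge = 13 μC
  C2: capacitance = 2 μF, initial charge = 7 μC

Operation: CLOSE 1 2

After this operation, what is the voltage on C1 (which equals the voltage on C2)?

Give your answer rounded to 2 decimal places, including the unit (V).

Answer: 5.00 V

Derivation:
Initial: C1(2μF, Q=13μC, V=6.50V), C2(2μF, Q=7μC, V=3.50V)
Op 1: CLOSE 1-2: Q_total=20.00, C_total=4.00, V=5.00; Q1=10.00, Q2=10.00; dissipated=4.500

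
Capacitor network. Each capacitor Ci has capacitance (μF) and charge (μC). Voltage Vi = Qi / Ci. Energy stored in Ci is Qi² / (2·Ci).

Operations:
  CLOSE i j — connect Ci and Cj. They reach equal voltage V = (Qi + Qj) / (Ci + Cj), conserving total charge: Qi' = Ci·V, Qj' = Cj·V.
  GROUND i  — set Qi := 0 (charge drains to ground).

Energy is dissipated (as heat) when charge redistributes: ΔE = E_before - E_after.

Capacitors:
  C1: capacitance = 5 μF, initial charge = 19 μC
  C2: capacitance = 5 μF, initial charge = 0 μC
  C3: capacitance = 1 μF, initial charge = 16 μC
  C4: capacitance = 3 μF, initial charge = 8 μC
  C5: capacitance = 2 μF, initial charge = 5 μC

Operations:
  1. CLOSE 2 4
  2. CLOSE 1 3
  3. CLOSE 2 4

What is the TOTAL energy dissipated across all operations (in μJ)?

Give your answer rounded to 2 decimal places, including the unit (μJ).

Answer: 68.68 μJ

Derivation:
Initial: C1(5μF, Q=19μC, V=3.80V), C2(5μF, Q=0μC, V=0.00V), C3(1μF, Q=16μC, V=16.00V), C4(3μF, Q=8μC, V=2.67V), C5(2μF, Q=5μC, V=2.50V)
Op 1: CLOSE 2-4: Q_total=8.00, C_total=8.00, V=1.00; Q2=5.00, Q4=3.00; dissipated=6.667
Op 2: CLOSE 1-3: Q_total=35.00, C_total=6.00, V=5.83; Q1=29.17, Q3=5.83; dissipated=62.017
Op 3: CLOSE 2-4: Q_total=8.00, C_total=8.00, V=1.00; Q2=5.00, Q4=3.00; dissipated=0.000
Total dissipated: 68.683 μJ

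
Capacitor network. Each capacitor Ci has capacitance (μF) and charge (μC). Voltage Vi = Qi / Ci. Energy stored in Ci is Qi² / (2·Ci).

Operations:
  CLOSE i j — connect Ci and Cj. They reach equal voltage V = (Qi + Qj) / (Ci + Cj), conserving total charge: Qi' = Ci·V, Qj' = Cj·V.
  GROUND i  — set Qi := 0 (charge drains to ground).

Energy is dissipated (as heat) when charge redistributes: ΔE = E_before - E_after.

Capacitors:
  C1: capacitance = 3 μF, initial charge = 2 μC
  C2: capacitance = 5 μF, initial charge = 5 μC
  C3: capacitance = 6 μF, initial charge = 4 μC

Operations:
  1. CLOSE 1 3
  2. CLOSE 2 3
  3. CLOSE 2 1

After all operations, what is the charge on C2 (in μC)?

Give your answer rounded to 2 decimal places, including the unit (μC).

Answer: 3.81 μC

Derivation:
Initial: C1(3μF, Q=2μC, V=0.67V), C2(5μF, Q=5μC, V=1.00V), C3(6μF, Q=4μC, V=0.67V)
Op 1: CLOSE 1-3: Q_total=6.00, C_total=9.00, V=0.67; Q1=2.00, Q3=4.00; dissipated=0.000
Op 2: CLOSE 2-3: Q_total=9.00, C_total=11.00, V=0.82; Q2=4.09, Q3=4.91; dissipated=0.152
Op 3: CLOSE 2-1: Q_total=6.09, C_total=8.00, V=0.76; Q2=3.81, Q1=2.28; dissipated=0.022
Final charges: Q1=2.28, Q2=3.81, Q3=4.91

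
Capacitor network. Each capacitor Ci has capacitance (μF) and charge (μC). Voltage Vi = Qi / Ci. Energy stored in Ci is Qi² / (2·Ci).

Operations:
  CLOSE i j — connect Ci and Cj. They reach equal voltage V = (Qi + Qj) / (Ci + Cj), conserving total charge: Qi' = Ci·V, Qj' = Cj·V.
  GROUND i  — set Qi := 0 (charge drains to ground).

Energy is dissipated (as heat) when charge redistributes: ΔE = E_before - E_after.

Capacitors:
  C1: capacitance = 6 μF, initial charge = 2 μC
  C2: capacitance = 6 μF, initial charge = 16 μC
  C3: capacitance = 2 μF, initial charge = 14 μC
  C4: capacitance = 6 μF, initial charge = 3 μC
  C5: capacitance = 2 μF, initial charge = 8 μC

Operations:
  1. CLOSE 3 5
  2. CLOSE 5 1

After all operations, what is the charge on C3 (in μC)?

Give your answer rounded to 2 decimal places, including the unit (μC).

Initial: C1(6μF, Q=2μC, V=0.33V), C2(6μF, Q=16μC, V=2.67V), C3(2μF, Q=14μC, V=7.00V), C4(6μF, Q=3μC, V=0.50V), C5(2μF, Q=8μC, V=4.00V)
Op 1: CLOSE 3-5: Q_total=22.00, C_total=4.00, V=5.50; Q3=11.00, Q5=11.00; dissipated=4.500
Op 2: CLOSE 5-1: Q_total=13.00, C_total=8.00, V=1.62; Q5=3.25, Q1=9.75; dissipated=20.021
Final charges: Q1=9.75, Q2=16.00, Q3=11.00, Q4=3.00, Q5=3.25

Answer: 11.00 μC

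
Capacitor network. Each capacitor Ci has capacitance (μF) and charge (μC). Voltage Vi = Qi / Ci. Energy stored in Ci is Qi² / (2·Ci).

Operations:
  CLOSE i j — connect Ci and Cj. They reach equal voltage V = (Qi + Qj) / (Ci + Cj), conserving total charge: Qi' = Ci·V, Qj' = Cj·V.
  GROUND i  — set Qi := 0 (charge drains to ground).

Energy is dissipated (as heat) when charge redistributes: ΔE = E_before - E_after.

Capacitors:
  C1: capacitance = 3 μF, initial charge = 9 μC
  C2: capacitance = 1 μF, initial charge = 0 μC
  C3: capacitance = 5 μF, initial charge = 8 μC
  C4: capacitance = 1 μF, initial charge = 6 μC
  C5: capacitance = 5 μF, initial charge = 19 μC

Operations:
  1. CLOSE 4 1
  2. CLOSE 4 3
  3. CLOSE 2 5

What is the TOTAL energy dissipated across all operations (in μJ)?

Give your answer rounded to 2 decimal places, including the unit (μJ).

Answer: 11.32 μJ

Derivation:
Initial: C1(3μF, Q=9μC, V=3.00V), C2(1μF, Q=0μC, V=0.00V), C3(5μF, Q=8μC, V=1.60V), C4(1μF, Q=6μC, V=6.00V), C5(5μF, Q=19μC, V=3.80V)
Op 1: CLOSE 4-1: Q_total=15.00, C_total=4.00, V=3.75; Q4=3.75, Q1=11.25; dissipated=3.375
Op 2: CLOSE 4-3: Q_total=11.75, C_total=6.00, V=1.96; Q4=1.96, Q3=9.79; dissipated=1.926
Op 3: CLOSE 2-5: Q_total=19.00, C_total=6.00, V=3.17; Q2=3.17, Q5=15.83; dissipated=6.017
Total dissipated: 11.318 μJ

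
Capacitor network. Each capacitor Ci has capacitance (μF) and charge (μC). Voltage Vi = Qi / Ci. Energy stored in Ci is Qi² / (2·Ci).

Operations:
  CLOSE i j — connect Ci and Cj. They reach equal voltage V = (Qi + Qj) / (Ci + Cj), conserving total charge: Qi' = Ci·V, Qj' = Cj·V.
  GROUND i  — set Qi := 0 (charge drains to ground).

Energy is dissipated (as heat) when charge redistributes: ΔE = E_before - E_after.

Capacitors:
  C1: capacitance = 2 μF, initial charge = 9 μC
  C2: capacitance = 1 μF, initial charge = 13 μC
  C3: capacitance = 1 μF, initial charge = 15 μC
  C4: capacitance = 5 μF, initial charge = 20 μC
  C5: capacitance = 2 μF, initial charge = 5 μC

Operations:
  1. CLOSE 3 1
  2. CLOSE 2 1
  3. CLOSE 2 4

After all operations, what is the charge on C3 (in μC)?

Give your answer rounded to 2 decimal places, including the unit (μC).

Initial: C1(2μF, Q=9μC, V=4.50V), C2(1μF, Q=13μC, V=13.00V), C3(1μF, Q=15μC, V=15.00V), C4(5μF, Q=20μC, V=4.00V), C5(2μF, Q=5μC, V=2.50V)
Op 1: CLOSE 3-1: Q_total=24.00, C_total=3.00, V=8.00; Q3=8.00, Q1=16.00; dissipated=36.750
Op 2: CLOSE 2-1: Q_total=29.00, C_total=3.00, V=9.67; Q2=9.67, Q1=19.33; dissipated=8.333
Op 3: CLOSE 2-4: Q_total=29.67, C_total=6.00, V=4.94; Q2=4.94, Q4=24.72; dissipated=13.380
Final charges: Q1=19.33, Q2=4.94, Q3=8.00, Q4=24.72, Q5=5.00

Answer: 8.00 μC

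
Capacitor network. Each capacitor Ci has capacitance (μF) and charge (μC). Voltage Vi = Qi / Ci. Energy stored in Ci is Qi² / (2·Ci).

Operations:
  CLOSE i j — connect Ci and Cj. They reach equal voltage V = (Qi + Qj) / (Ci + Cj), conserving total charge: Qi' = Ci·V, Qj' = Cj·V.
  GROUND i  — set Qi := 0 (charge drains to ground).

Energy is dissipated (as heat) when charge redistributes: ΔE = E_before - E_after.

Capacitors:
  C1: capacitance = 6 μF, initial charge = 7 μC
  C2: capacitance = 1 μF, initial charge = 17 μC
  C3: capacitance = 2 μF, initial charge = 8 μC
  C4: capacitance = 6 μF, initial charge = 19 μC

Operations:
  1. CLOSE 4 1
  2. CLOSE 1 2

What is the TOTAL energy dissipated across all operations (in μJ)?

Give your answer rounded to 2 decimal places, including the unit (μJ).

Answer: 100.30 μJ

Derivation:
Initial: C1(6μF, Q=7μC, V=1.17V), C2(1μF, Q=17μC, V=17.00V), C3(2μF, Q=8μC, V=4.00V), C4(6μF, Q=19μC, V=3.17V)
Op 1: CLOSE 4-1: Q_total=26.00, C_total=12.00, V=2.17; Q4=13.00, Q1=13.00; dissipated=6.000
Op 2: CLOSE 1-2: Q_total=30.00, C_total=7.00, V=4.29; Q1=25.71, Q2=4.29; dissipated=94.298
Total dissipated: 100.298 μJ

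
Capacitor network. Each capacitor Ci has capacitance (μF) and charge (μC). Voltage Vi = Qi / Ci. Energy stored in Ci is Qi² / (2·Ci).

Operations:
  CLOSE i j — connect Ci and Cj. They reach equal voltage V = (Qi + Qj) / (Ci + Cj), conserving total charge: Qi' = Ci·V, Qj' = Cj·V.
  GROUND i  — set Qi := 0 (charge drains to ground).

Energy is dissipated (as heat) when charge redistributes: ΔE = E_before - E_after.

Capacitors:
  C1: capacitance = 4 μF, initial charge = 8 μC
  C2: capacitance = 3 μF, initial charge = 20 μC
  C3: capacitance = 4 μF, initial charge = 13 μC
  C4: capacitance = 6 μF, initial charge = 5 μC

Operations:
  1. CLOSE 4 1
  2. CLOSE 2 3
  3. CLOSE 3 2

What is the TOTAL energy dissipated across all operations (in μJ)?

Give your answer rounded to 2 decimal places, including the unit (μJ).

Answer: 11.64 μJ

Derivation:
Initial: C1(4μF, Q=8μC, V=2.00V), C2(3μF, Q=20μC, V=6.67V), C3(4μF, Q=13μC, V=3.25V), C4(6μF, Q=5μC, V=0.83V)
Op 1: CLOSE 4-1: Q_total=13.00, C_total=10.00, V=1.30; Q4=7.80, Q1=5.20; dissipated=1.633
Op 2: CLOSE 2-3: Q_total=33.00, C_total=7.00, V=4.71; Q2=14.14, Q3=18.86; dissipated=10.006
Op 3: CLOSE 3-2: Q_total=33.00, C_total=7.00, V=4.71; Q3=18.86, Q2=14.14; dissipated=0.000
Total dissipated: 11.639 μJ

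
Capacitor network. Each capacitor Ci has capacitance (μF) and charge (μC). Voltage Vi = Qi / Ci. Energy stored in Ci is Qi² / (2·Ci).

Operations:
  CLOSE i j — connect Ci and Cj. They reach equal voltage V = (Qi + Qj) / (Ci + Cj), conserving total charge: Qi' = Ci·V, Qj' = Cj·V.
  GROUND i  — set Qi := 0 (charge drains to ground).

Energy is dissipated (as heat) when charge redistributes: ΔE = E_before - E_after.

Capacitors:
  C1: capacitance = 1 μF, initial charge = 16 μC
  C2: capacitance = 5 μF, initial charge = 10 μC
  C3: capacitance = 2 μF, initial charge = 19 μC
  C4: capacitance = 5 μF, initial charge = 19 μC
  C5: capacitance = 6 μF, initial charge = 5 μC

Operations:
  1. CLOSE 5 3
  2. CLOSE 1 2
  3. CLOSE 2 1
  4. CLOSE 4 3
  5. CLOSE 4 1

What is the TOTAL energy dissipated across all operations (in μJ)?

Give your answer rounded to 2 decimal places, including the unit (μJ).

Answer: 138.70 μJ

Derivation:
Initial: C1(1μF, Q=16μC, V=16.00V), C2(5μF, Q=10μC, V=2.00V), C3(2μF, Q=19μC, V=9.50V), C4(5μF, Q=19μC, V=3.80V), C5(6μF, Q=5μC, V=0.83V)
Op 1: CLOSE 5-3: Q_total=24.00, C_total=8.00, V=3.00; Q5=18.00, Q3=6.00; dissipated=56.333
Op 2: CLOSE 1-2: Q_total=26.00, C_total=6.00, V=4.33; Q1=4.33, Q2=21.67; dissipated=81.667
Op 3: CLOSE 2-1: Q_total=26.00, C_total=6.00, V=4.33; Q2=21.67, Q1=4.33; dissipated=0.000
Op 4: CLOSE 4-3: Q_total=25.00, C_total=7.00, V=3.57; Q4=17.86, Q3=7.14; dissipated=0.457
Op 5: CLOSE 4-1: Q_total=22.19, C_total=6.00, V=3.70; Q4=18.49, Q1=3.70; dissipated=0.242
Total dissipated: 138.699 μJ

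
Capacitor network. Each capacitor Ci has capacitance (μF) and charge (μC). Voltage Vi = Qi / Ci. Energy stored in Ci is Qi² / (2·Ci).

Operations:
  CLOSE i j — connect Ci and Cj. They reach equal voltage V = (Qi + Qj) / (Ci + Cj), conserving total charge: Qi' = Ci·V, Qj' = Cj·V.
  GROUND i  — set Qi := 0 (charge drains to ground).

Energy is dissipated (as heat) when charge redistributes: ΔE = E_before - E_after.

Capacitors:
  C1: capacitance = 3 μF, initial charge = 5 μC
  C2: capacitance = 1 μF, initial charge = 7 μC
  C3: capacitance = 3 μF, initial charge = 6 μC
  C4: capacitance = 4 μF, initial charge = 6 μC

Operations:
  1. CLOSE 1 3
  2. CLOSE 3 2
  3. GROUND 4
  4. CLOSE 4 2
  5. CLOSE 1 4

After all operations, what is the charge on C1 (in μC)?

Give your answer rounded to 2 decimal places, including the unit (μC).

Answer: 3.43 μC

Derivation:
Initial: C1(3μF, Q=5μC, V=1.67V), C2(1μF, Q=7μC, V=7.00V), C3(3μF, Q=6μC, V=2.00V), C4(4μF, Q=6μC, V=1.50V)
Op 1: CLOSE 1-3: Q_total=11.00, C_total=6.00, V=1.83; Q1=5.50, Q3=5.50; dissipated=0.083
Op 2: CLOSE 3-2: Q_total=12.50, C_total=4.00, V=3.12; Q3=9.38, Q2=3.12; dissipated=10.010
Op 3: GROUND 4: Q4=0; energy lost=4.500
Op 4: CLOSE 4-2: Q_total=3.12, C_total=5.00, V=0.62; Q4=2.50, Q2=0.62; dissipated=3.906
Op 5: CLOSE 1-4: Q_total=8.00, C_total=7.00, V=1.14; Q1=3.43, Q4=4.57; dissipated=1.251
Final charges: Q1=3.43, Q2=0.62, Q3=9.38, Q4=4.57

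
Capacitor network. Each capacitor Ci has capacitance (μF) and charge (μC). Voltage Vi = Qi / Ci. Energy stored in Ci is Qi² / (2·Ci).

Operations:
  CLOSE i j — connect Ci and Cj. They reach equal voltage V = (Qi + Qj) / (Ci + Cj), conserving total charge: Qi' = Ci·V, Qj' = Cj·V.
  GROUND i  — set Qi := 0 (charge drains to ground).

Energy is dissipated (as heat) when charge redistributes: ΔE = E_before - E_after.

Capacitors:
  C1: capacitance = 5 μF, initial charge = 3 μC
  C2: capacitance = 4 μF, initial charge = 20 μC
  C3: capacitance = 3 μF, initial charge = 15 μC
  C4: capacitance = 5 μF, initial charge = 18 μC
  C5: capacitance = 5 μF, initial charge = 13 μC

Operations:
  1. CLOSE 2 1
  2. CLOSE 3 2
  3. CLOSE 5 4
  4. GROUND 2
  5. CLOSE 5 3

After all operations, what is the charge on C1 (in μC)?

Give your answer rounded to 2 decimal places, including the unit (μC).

Answer: 12.78 μC

Derivation:
Initial: C1(5μF, Q=3μC, V=0.60V), C2(4μF, Q=20μC, V=5.00V), C3(3μF, Q=15μC, V=5.00V), C4(5μF, Q=18μC, V=3.60V), C5(5μF, Q=13μC, V=2.60V)
Op 1: CLOSE 2-1: Q_total=23.00, C_total=9.00, V=2.56; Q2=10.22, Q1=12.78; dissipated=21.511
Op 2: CLOSE 3-2: Q_total=25.22, C_total=7.00, V=3.60; Q3=10.81, Q2=14.41; dissipated=5.122
Op 3: CLOSE 5-4: Q_total=31.00, C_total=10.00, V=3.10; Q5=15.50, Q4=15.50; dissipated=1.250
Op 4: GROUND 2: Q2=0; energy lost=25.966
Op 5: CLOSE 5-3: Q_total=26.31, C_total=8.00, V=3.29; Q5=16.44, Q3=9.87; dissipated=0.237
Final charges: Q1=12.78, Q2=0.00, Q3=9.87, Q4=15.50, Q5=16.44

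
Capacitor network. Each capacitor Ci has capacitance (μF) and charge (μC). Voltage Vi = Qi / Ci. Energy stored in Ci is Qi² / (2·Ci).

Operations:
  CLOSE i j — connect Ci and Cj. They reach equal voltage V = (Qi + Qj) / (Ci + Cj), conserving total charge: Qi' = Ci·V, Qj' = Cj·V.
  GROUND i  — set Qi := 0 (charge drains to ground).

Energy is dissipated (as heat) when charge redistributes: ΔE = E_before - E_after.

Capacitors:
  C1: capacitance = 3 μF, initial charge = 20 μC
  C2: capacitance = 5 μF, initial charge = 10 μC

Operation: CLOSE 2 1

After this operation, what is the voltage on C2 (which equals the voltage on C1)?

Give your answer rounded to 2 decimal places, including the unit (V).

Answer: 3.75 V

Derivation:
Initial: C1(3μF, Q=20μC, V=6.67V), C2(5μF, Q=10μC, V=2.00V)
Op 1: CLOSE 2-1: Q_total=30.00, C_total=8.00, V=3.75; Q2=18.75, Q1=11.25; dissipated=20.417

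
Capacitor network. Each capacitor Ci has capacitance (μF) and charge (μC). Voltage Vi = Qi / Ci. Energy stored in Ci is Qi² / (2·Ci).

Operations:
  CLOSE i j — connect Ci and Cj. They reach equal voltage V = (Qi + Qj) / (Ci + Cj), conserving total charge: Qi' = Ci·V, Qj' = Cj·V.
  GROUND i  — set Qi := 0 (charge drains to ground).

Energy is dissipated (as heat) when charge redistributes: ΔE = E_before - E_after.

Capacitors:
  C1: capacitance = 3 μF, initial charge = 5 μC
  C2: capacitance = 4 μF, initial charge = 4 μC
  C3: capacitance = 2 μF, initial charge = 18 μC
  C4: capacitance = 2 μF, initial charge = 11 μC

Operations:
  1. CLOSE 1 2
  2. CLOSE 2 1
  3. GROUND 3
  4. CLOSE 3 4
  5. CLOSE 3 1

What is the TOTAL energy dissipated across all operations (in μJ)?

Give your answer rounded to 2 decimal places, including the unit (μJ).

Initial: C1(3μF, Q=5μC, V=1.67V), C2(4μF, Q=4μC, V=1.00V), C3(2μF, Q=18μC, V=9.00V), C4(2μF, Q=11μC, V=5.50V)
Op 1: CLOSE 1-2: Q_total=9.00, C_total=7.00, V=1.29; Q1=3.86, Q2=5.14; dissipated=0.381
Op 2: CLOSE 2-1: Q_total=9.00, C_total=7.00, V=1.29; Q2=5.14, Q1=3.86; dissipated=0.000
Op 3: GROUND 3: Q3=0; energy lost=81.000
Op 4: CLOSE 3-4: Q_total=11.00, C_total=4.00, V=2.75; Q3=5.50, Q4=5.50; dissipated=15.125
Op 5: CLOSE 3-1: Q_total=9.36, C_total=5.00, V=1.87; Q3=3.74, Q1=5.61; dissipated=1.286
Total dissipated: 97.792 μJ

Answer: 97.79 μJ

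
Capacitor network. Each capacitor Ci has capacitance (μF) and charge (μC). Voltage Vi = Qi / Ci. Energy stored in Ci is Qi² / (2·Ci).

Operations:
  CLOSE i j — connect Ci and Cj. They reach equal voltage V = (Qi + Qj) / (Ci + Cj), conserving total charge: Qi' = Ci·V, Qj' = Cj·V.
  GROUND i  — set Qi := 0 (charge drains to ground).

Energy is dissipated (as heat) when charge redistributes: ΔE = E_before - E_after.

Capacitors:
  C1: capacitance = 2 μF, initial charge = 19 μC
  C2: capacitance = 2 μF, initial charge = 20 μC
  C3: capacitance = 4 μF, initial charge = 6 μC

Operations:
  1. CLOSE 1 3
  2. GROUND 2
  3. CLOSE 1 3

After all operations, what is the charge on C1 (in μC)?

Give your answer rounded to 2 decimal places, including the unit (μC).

Initial: C1(2μF, Q=19μC, V=9.50V), C2(2μF, Q=20μC, V=10.00V), C3(4μF, Q=6μC, V=1.50V)
Op 1: CLOSE 1-3: Q_total=25.00, C_total=6.00, V=4.17; Q1=8.33, Q3=16.67; dissipated=42.667
Op 2: GROUND 2: Q2=0; energy lost=100.000
Op 3: CLOSE 1-3: Q_total=25.00, C_total=6.00, V=4.17; Q1=8.33, Q3=16.67; dissipated=0.000
Final charges: Q1=8.33, Q2=0.00, Q3=16.67

Answer: 8.33 μC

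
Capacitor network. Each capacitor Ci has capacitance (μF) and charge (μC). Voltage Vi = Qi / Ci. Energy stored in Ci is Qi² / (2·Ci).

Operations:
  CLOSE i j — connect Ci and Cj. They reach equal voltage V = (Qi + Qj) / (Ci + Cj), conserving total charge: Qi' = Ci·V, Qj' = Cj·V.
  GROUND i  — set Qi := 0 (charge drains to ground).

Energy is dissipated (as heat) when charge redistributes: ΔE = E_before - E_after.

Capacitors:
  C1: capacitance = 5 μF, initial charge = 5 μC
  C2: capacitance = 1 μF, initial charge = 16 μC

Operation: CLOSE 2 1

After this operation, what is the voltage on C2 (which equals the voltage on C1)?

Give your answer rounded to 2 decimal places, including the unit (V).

Answer: 3.50 V

Derivation:
Initial: C1(5μF, Q=5μC, V=1.00V), C2(1μF, Q=16μC, V=16.00V)
Op 1: CLOSE 2-1: Q_total=21.00, C_total=6.00, V=3.50; Q2=3.50, Q1=17.50; dissipated=93.750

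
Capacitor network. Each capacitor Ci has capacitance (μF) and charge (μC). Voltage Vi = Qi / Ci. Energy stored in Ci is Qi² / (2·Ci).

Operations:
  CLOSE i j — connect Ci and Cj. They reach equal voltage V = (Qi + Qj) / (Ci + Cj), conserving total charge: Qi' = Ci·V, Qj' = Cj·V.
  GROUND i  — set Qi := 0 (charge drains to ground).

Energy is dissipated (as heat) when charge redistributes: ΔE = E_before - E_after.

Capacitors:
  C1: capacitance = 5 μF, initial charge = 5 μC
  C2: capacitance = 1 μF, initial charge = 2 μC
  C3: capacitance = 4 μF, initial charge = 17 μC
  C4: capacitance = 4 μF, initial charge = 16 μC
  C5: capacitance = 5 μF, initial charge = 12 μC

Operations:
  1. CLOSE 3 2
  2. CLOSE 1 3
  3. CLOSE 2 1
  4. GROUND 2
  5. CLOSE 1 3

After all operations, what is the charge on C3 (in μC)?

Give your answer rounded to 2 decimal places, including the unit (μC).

Initial: C1(5μF, Q=5μC, V=1.00V), C2(1μF, Q=2μC, V=2.00V), C3(4μF, Q=17μC, V=4.25V), C4(4μF, Q=16μC, V=4.00V), C5(5μF, Q=12μC, V=2.40V)
Op 1: CLOSE 3-2: Q_total=19.00, C_total=5.00, V=3.80; Q3=15.20, Q2=3.80; dissipated=2.025
Op 2: CLOSE 1-3: Q_total=20.20, C_total=9.00, V=2.24; Q1=11.22, Q3=8.98; dissipated=8.711
Op 3: CLOSE 2-1: Q_total=15.02, C_total=6.00, V=2.50; Q2=2.50, Q1=12.52; dissipated=1.008
Op 4: GROUND 2: Q2=0; energy lost=3.134
Op 5: CLOSE 1-3: Q_total=21.50, C_total=9.00, V=2.39; Q1=11.94, Q3=9.55; dissipated=0.075
Final charges: Q1=11.94, Q2=0.00, Q3=9.55, Q4=16.00, Q5=12.00

Answer: 9.55 μC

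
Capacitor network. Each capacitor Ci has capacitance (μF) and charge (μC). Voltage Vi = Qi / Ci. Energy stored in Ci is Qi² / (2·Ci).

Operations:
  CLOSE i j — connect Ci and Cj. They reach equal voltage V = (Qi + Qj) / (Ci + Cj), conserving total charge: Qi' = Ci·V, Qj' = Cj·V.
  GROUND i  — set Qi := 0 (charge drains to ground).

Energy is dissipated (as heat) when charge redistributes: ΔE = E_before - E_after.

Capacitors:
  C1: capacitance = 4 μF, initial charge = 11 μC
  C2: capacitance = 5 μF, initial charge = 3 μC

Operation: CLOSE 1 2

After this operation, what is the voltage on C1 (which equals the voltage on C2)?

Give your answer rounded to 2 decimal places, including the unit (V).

Initial: C1(4μF, Q=11μC, V=2.75V), C2(5μF, Q=3μC, V=0.60V)
Op 1: CLOSE 1-2: Q_total=14.00, C_total=9.00, V=1.56; Q1=6.22, Q2=7.78; dissipated=5.136

Answer: 1.56 V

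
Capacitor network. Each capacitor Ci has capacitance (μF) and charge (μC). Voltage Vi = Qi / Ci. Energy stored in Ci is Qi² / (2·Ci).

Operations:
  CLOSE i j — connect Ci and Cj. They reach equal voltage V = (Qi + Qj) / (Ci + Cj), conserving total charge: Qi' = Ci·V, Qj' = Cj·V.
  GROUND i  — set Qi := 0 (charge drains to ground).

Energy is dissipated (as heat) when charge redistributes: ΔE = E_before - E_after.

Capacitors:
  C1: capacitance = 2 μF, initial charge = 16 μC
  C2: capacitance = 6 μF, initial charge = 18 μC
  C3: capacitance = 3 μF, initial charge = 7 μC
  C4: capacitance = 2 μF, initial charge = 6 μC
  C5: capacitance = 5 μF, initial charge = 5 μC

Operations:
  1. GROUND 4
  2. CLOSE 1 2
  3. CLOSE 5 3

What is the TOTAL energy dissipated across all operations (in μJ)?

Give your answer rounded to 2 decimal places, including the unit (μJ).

Answer: 29.42 μJ

Derivation:
Initial: C1(2μF, Q=16μC, V=8.00V), C2(6μF, Q=18μC, V=3.00V), C3(3μF, Q=7μC, V=2.33V), C4(2μF, Q=6μC, V=3.00V), C5(5μF, Q=5μC, V=1.00V)
Op 1: GROUND 4: Q4=0; energy lost=9.000
Op 2: CLOSE 1-2: Q_total=34.00, C_total=8.00, V=4.25; Q1=8.50, Q2=25.50; dissipated=18.750
Op 3: CLOSE 5-3: Q_total=12.00, C_total=8.00, V=1.50; Q5=7.50, Q3=4.50; dissipated=1.667
Total dissipated: 29.417 μJ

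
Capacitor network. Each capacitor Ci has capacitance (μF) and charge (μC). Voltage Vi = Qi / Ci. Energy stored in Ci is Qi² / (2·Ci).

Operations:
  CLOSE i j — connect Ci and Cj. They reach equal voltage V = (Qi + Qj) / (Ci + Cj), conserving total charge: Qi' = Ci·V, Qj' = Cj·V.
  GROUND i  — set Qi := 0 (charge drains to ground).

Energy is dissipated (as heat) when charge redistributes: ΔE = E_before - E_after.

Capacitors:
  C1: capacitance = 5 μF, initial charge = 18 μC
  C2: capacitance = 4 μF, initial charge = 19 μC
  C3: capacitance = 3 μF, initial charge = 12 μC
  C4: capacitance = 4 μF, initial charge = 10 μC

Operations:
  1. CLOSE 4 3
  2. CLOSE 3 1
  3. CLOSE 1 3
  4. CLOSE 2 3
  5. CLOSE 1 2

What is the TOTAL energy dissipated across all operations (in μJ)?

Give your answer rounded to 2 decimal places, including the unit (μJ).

Answer: 4.25 μJ

Derivation:
Initial: C1(5μF, Q=18μC, V=3.60V), C2(4μF, Q=19μC, V=4.75V), C3(3μF, Q=12μC, V=4.00V), C4(4μF, Q=10μC, V=2.50V)
Op 1: CLOSE 4-3: Q_total=22.00, C_total=7.00, V=3.14; Q4=12.57, Q3=9.43; dissipated=1.929
Op 2: CLOSE 3-1: Q_total=27.43, C_total=8.00, V=3.43; Q3=10.29, Q1=17.14; dissipated=0.196
Op 3: CLOSE 1-3: Q_total=27.43, C_total=8.00, V=3.43; Q1=17.14, Q3=10.29; dissipated=0.000
Op 4: CLOSE 2-3: Q_total=29.29, C_total=7.00, V=4.18; Q2=16.73, Q3=12.55; dissipated=1.497
Op 5: CLOSE 1-2: Q_total=33.88, C_total=9.00, V=3.76; Q1=18.82, Q2=15.06; dissipated=0.634
Total dissipated: 4.255 μJ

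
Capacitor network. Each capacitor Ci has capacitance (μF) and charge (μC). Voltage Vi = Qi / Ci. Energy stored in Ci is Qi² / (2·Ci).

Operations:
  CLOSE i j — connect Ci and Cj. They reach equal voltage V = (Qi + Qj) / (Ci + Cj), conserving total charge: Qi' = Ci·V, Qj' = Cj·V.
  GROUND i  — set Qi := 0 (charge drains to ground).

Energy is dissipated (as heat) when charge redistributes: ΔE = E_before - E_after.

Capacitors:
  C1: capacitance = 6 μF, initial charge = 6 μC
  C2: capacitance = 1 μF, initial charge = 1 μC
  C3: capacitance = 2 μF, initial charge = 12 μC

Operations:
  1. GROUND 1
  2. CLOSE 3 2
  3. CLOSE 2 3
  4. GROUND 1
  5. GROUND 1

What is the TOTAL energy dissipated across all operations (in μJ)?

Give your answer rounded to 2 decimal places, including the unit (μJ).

Initial: C1(6μF, Q=6μC, V=1.00V), C2(1μF, Q=1μC, V=1.00V), C3(2μF, Q=12μC, V=6.00V)
Op 1: GROUND 1: Q1=0; energy lost=3.000
Op 2: CLOSE 3-2: Q_total=13.00, C_total=3.00, V=4.33; Q3=8.67, Q2=4.33; dissipated=8.333
Op 3: CLOSE 2-3: Q_total=13.00, C_total=3.00, V=4.33; Q2=4.33, Q3=8.67; dissipated=0.000
Op 4: GROUND 1: Q1=0; energy lost=0.000
Op 5: GROUND 1: Q1=0; energy lost=0.000
Total dissipated: 11.333 μJ

Answer: 11.33 μJ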